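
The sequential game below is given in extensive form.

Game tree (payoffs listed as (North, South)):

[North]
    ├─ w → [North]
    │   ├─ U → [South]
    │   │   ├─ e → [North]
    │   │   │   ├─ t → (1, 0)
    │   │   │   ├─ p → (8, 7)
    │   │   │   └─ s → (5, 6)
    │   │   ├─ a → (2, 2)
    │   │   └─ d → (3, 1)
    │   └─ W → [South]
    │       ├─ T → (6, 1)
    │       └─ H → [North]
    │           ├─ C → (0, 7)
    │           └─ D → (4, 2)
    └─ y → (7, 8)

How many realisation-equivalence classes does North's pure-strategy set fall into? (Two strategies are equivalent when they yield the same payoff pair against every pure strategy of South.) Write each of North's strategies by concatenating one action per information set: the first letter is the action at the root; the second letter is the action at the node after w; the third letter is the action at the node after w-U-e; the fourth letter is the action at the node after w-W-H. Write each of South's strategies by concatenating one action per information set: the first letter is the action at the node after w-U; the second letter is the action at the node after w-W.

North has 24 pure strategies: wUtC, wUtD, wUpC, wUpD, wUsC, wUsD, wWtC, wWtD, wWpC, wWpD, wWsC, wWsD, yUtC, yUtD, yUpC, yUpD, yUsC, yUsD, yWtC, yWtD, yWpC, yWpD, yWsC, yWsD. Columns: eT, eH, aT, aH, dT, dH.
{wUtC, wUtD} → row (1,0) (1,0) (2,2) (2,2) (3,1) (3,1)
{wUpC, wUpD} → row (8,7) (8,7) (2,2) (2,2) (3,1) (3,1)
{wUsC, wUsD} → row (5,6) (5,6) (2,2) (2,2) (3,1) (3,1)
{wWtC, wWpC, wWsC} → row (6,1) (0,7) (6,1) (0,7) (6,1) (0,7)
{wWtD, wWpD, wWsD} → row (6,1) (4,2) (6,1) (4,2) (6,1) (4,2)
{yUtC, yUtD, yUpC, yUpD, yUsC, yUsD, yWtC, yWtD, yWpC, yWpD, yWsC, yWsD} → row (7,8) (7,8) (7,8) (7,8) (7,8) (7,8)
That's 6 distinct rows out of 24 strategies.

6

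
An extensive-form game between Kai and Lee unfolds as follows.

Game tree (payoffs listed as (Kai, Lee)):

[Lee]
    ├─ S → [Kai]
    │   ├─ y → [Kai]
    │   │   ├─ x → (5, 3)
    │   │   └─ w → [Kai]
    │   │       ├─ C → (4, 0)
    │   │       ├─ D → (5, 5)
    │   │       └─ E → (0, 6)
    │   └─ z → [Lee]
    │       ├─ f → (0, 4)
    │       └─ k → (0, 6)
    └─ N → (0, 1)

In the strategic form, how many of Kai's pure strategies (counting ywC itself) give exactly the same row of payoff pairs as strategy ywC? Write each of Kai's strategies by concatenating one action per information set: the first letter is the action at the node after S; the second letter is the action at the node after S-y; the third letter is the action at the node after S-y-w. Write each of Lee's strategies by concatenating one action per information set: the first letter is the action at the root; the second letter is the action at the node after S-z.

1

Row for ywC (columns Sf, Sk, Nf, Nk): (4,0) (4,0) (0,1) (0,1).
Every one of Kai's information sets is on the play path for some reply by Lee when Kai follows ywC.
Changing the action at any of them therefore changes at least one column, so only ywC itself gives this row.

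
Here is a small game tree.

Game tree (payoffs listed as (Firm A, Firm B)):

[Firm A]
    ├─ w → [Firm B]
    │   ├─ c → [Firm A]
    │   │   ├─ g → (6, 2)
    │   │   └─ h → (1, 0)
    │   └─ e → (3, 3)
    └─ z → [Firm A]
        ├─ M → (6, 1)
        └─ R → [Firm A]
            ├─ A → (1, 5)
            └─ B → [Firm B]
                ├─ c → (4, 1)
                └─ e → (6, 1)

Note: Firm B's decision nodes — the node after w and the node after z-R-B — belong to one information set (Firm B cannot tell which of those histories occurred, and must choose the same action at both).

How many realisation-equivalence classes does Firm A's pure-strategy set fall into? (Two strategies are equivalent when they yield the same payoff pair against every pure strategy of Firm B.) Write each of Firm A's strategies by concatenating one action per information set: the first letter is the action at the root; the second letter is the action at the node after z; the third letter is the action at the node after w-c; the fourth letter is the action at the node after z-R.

5

Firm A has 16 pure strategies: wMgA, wMgB, wMhA, wMhB, wRgA, wRgB, wRhA, wRhB, zMgA, zMgB, zMhA, zMhB, zRgA, zRgB, zRhA, zRhB. Columns: c, e.
{wMgA, wMgB, wRgA, wRgB} → row (6,2) (3,3)
{wMhA, wMhB, wRhA, wRhB} → row (1,0) (3,3)
{zMgA, zMgB, zMhA, zMhB} → row (6,1) (6,1)
{zRgA, zRhA} → row (1,5) (1,5)
{zRgB, zRhB} → row (4,1) (6,1)
That's 5 distinct rows out of 16 strategies.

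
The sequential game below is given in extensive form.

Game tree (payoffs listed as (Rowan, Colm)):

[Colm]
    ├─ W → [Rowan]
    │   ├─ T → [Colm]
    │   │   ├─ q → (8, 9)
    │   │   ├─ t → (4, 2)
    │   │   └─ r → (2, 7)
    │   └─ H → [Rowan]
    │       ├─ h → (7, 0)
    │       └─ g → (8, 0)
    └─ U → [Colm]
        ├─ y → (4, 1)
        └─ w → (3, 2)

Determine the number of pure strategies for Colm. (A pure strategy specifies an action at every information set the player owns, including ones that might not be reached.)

12

Colm owns the root with actions {W, U} — two choices.
Colm owns the node after U with actions {y, w} — two choices.
Colm owns the node after W-T with actions {q, t, r} — three choices.
A pure strategy fixes one action at each information set independently, so the count is the product 2 × 2 × 3 = 12.
(For reference, Rowan has 4 pure strategies, giving a 12×4 normal-form matrix.)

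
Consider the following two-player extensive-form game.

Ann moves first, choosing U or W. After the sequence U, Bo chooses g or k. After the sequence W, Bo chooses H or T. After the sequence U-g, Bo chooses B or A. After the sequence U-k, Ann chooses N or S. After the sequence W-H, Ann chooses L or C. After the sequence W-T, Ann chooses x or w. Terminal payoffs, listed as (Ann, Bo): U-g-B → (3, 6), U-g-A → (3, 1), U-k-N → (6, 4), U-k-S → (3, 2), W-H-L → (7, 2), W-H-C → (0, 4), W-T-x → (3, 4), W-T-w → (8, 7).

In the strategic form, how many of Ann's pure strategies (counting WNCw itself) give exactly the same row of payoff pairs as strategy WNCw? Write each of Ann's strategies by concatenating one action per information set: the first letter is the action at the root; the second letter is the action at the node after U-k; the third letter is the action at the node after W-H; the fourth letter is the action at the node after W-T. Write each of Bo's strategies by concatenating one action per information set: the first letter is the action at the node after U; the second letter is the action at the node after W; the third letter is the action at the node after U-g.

Row for WNCw (columns gHB, gHA, gTB, gTA, kHB, kHA, kTB, kTA): (0,4) (0,4) (8,7) (8,7) (0,4) (0,4) (8,7) (8,7).
Under WNCw, Ann's choice at the node after U-k can never be reached regardless of what Bo does, so varying those choices leaves every outcome unchanged.
Holding the reachable choices fixed and varying the unreachable one freely already gives 2 equivalent strategies.
No other strategy reproduces this row, so those 2 are the full class: WNCw, WSCw.

2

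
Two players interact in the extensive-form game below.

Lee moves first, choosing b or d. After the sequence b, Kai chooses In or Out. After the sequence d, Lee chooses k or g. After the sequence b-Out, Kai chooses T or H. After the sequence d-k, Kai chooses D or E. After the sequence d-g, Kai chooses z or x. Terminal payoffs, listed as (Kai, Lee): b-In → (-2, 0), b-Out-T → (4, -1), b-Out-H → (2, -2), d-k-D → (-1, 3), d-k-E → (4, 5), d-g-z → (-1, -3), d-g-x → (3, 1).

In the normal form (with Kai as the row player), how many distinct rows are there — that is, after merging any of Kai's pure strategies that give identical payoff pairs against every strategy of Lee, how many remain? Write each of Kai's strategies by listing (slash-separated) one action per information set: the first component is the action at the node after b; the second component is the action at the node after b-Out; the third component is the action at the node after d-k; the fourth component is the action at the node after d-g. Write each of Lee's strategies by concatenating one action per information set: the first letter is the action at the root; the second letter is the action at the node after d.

Kai has 16 pure strategies: In/T/D/z, In/T/D/x, In/T/E/z, In/T/E/x, In/H/D/z, In/H/D/x, In/H/E/z, In/H/E/x, Out/T/D/z, Out/T/D/x, Out/T/E/z, Out/T/E/x, Out/H/D/z, Out/H/D/x, Out/H/E/z, Out/H/E/x. Columns: bk, bg, dk, dg.
{In/T/D/z, In/H/D/z} → row (-2,0) (-2,0) (-1,3) (-1,-3)
{In/T/D/x, In/H/D/x} → row (-2,0) (-2,0) (-1,3) (3,1)
{In/T/E/z, In/H/E/z} → row (-2,0) (-2,0) (4,5) (-1,-3)
{In/T/E/x, In/H/E/x} → row (-2,0) (-2,0) (4,5) (3,1)
{Out/T/D/z} → row (4,-1) (4,-1) (-1,3) (-1,-3)
{Out/T/D/x} → row (4,-1) (4,-1) (-1,3) (3,1)
{Out/T/E/z} → row (4,-1) (4,-1) (4,5) (-1,-3)
{Out/T/E/x} → row (4,-1) (4,-1) (4,5) (3,1)
{Out/H/D/z} → row (2,-2) (2,-2) (-1,3) (-1,-3)
{Out/H/D/x} → row (2,-2) (2,-2) (-1,3) (3,1)
{Out/H/E/z} → row (2,-2) (2,-2) (4,5) (-1,-3)
{Out/H/E/x} → row (2,-2) (2,-2) (4,5) (3,1)
That's 12 distinct rows out of 16 strategies.

12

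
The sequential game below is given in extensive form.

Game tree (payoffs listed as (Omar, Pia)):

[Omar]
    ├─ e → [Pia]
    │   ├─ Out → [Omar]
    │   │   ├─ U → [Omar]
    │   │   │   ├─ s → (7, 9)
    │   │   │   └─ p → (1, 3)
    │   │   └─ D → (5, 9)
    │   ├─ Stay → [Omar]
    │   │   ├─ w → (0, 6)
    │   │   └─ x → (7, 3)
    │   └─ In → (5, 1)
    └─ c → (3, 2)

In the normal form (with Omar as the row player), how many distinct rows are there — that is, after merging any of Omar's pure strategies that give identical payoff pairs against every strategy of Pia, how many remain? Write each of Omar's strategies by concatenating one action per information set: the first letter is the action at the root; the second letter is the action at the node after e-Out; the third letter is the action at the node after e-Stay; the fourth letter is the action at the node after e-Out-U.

Omar has 16 pure strategies: eUws, eUwp, eUxs, eUxp, eDws, eDwp, eDxs, eDxp, cUws, cUwp, cUxs, cUxp, cDws, cDwp, cDxs, cDxp. Columns: Out, Stay, In.
{eUws} → row (7,9) (0,6) (5,1)
{eUwp} → row (1,3) (0,6) (5,1)
{eUxs} → row (7,9) (7,3) (5,1)
{eUxp} → row (1,3) (7,3) (5,1)
{eDws, eDwp} → row (5,9) (0,6) (5,1)
{eDxs, eDxp} → row (5,9) (7,3) (5,1)
{cUws, cUwp, cUxs, cUxp, cDws, cDwp, cDxs, cDxp} → row (3,2) (3,2) (3,2)
That's 7 distinct rows out of 16 strategies.

7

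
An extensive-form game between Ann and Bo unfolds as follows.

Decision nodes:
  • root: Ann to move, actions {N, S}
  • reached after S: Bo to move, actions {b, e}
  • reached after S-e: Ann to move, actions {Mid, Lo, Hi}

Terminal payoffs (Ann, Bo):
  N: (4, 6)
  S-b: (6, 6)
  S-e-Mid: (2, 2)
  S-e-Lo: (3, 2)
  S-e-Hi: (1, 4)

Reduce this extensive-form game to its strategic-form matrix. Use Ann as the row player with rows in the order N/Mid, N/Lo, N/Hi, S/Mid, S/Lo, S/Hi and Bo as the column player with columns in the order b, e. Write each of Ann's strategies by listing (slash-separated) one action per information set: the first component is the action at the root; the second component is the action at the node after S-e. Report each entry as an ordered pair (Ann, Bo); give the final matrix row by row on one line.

             b        e
N/Mid    (4,6)    (4,6)
 N/Lo    (4,6)    (4,6)
 N/Hi    (4,6)    (4,6)
S/Mid    (6,6)    (2,2)
 S/Lo    (6,6)    (3,2)
 S/Hi    (6,6)    (1,4)

N/Mid: (4,6) (4,6) | N/Lo: (4,6) (4,6) | N/Hi: (4,6) (4,6) | S/Mid: (6,6) (2,2) | S/Lo: (6,6) (3,2) | S/Hi: (6,6) (1,4)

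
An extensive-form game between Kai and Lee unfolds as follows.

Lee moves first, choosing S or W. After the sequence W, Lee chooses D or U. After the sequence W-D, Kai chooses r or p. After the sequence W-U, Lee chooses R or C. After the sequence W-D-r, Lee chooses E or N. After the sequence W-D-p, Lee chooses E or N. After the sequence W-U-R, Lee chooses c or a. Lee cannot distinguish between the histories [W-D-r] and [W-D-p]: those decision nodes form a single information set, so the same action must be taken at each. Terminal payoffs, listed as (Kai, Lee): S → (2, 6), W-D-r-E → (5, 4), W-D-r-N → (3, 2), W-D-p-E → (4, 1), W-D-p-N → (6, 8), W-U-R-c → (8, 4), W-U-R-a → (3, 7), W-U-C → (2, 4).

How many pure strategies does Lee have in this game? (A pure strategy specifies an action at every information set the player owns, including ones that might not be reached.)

Lee owns the root with actions {S, W} — two choices.
Lee owns the node after W with actions {D, U} — two choices.
Lee owns the node after W-U with actions {R, C} — two choices.
Lee owns the information set {W-D-r, W-D-p} with actions {E, N} — two choices.
Lee owns the node after W-U-R with actions {c, a} — two choices.
A pure strategy fixes one action at each information set independently, so the count is the product 2 × 2 × 2 × 2 × 2 = 32.

32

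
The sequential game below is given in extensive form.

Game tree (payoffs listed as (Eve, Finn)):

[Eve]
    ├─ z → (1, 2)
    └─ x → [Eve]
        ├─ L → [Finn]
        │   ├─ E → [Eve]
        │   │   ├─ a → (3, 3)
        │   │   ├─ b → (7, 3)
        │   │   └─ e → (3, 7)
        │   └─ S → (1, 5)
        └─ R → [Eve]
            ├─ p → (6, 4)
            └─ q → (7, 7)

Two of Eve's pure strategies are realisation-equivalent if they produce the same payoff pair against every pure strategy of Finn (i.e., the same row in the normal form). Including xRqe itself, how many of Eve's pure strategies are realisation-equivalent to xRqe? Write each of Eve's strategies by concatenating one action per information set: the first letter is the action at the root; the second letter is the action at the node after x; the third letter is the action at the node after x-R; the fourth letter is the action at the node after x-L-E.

3

Row for xRqe (columns E, S): (7,7) (7,7).
Under xRqe, Eve's choice at the node after x-L-E can never be reached regardless of what Finn does, so varying those choices leaves every outcome unchanged.
Holding the reachable choices fixed and varying the unreachable one freely already gives 3 equivalent strategies.
No other strategy reproduces this row, so those 3 are the full class: xRqa, xRqb, xRqe.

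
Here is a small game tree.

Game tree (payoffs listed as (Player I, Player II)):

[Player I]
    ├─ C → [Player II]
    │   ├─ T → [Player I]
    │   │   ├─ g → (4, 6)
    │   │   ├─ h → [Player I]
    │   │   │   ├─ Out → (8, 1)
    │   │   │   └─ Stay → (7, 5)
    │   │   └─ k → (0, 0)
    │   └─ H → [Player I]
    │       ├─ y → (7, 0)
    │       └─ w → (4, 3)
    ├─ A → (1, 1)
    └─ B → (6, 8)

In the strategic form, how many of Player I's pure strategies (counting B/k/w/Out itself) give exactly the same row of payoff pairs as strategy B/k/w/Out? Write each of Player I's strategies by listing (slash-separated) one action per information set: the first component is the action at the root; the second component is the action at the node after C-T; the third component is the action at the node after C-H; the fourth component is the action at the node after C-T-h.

12

Row for B/k/w/Out (columns T, H): (6,8) (6,8).
Under B/k/w/Out, Player I's choice at the node after C-T and at the node after C-H and at the node after C-T-h can never be reached regardless of what Player II does, so varying those choices leaves every outcome unchanged.
Holding the reachable choices fixed and varying the unreachable ones freely already gives 3 × 2 × 2 = 12 equivalent strategies.
No other strategy reproduces this row, so those 12 are the full class: B/g/y/Out, B/g/y/Stay, B/g/w/Out, B/g/w/Stay, B/h/y/Out, B/h/y/Stay, B/h/w/Out, B/h/w/Stay, B/k/y/Out, B/k/y/Stay, B/k/w/Out, B/k/w/Stay.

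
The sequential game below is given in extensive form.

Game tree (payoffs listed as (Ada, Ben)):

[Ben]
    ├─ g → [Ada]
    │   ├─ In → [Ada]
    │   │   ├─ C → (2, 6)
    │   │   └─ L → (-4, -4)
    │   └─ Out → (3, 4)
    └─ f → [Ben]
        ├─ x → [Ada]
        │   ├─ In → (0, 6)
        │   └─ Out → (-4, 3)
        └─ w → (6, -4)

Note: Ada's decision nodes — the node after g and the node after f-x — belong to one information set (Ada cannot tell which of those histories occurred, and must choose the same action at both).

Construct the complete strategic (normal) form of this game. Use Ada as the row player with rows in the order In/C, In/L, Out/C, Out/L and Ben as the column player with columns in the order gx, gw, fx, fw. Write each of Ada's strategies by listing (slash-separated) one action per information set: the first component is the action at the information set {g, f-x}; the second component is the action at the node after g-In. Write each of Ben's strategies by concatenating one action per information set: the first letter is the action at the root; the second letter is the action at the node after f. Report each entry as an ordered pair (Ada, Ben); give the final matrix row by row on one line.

In/C: (2,6) (2,6) (0,6) (6,-4) | In/L: (-4,-4) (-4,-4) (0,6) (6,-4) | Out/C: (3,4) (3,4) (-4,3) (6,-4) | Out/L: (3,4) (3,4) (-4,3) (6,-4)

Row In/C: gx→(2,6), gw→(2,6), fx→(0,6), fw→(6,-4)
Row In/L: gx→(-4,-4), gw→(-4,-4), fx→(0,6), fw→(6,-4)
Row Out/C: gx→(3,4), gw→(3,4), fx→(-4,3), fw→(6,-4)
Row Out/L: gx→(3,4), gw→(3,4), fx→(-4,3), fw→(6,-4)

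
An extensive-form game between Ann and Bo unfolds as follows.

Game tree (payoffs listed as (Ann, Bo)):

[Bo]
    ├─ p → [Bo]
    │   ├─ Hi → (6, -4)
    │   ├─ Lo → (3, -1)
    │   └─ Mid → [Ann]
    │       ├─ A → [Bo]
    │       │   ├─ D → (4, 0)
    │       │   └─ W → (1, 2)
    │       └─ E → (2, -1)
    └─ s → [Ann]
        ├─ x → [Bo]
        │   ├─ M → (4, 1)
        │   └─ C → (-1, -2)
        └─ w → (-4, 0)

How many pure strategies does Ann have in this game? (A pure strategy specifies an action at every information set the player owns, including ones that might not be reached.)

4

Ann owns the node after s with actions {x, w} — two choices.
Ann owns the node after p-Mid with actions {A, E} — two choices.
A pure strategy fixes one action at each information set independently, so the count is the product 2 × 2 = 4.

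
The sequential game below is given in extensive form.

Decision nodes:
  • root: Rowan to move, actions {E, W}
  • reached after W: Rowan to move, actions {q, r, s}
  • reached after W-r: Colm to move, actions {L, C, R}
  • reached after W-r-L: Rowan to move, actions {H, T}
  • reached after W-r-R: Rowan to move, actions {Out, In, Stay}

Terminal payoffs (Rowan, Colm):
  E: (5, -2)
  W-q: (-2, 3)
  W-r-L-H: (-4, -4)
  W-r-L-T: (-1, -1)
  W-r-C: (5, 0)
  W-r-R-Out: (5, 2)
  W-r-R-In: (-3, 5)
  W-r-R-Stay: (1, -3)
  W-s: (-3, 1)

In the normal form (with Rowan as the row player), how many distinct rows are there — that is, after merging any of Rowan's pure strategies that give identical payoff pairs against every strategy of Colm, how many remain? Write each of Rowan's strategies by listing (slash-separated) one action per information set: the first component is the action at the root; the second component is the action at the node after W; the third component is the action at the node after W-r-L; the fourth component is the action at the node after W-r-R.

Rowan has 36 pure strategies: E/q/H/Out, E/q/H/In, E/q/H/Stay, E/q/T/Out, E/q/T/In, E/q/T/Stay, E/r/H/Out, E/r/H/In, E/r/H/Stay, E/r/T/Out, E/r/T/In, E/r/T/Stay, E/s/H/Out, E/s/H/In, E/s/H/Stay, E/s/T/Out, E/s/T/In, E/s/T/Stay, W/q/H/Out, W/q/H/In, W/q/H/Stay, W/q/T/Out, W/q/T/In, W/q/T/Stay, W/r/H/Out, W/r/H/In, W/r/H/Stay, W/r/T/Out, W/r/T/In, W/r/T/Stay, W/s/H/Out, W/s/H/In, W/s/H/Stay, W/s/T/Out, W/s/T/In, W/s/T/Stay. Columns: L, C, R.
{E/q/H/Out, E/q/H/In, E/q/H/Stay, E/q/T/Out, E/q/T/In, E/q/T/Stay, E/r/H/Out, E/r/H/In, E/r/H/Stay, E/r/T/Out, E/r/T/In, E/r/T/Stay, E/s/H/Out, E/s/H/In, E/s/H/Stay, E/s/T/Out, E/s/T/In, E/s/T/Stay} → row (5,-2) (5,-2) (5,-2)
{W/q/H/Out, W/q/H/In, W/q/H/Stay, W/q/T/Out, W/q/T/In, W/q/T/Stay} → row (-2,3) (-2,3) (-2,3)
{W/r/H/Out} → row (-4,-4) (5,0) (5,2)
{W/r/H/In} → row (-4,-4) (5,0) (-3,5)
{W/r/H/Stay} → row (-4,-4) (5,0) (1,-3)
{W/r/T/Out} → row (-1,-1) (5,0) (5,2)
{W/r/T/In} → row (-1,-1) (5,0) (-3,5)
{W/r/T/Stay} → row (-1,-1) (5,0) (1,-3)
{W/s/H/Out, W/s/H/In, W/s/H/Stay, W/s/T/Out, W/s/T/In, W/s/T/Stay} → row (-3,1) (-3,1) (-3,1)
That's 9 distinct rows out of 36 strategies.

9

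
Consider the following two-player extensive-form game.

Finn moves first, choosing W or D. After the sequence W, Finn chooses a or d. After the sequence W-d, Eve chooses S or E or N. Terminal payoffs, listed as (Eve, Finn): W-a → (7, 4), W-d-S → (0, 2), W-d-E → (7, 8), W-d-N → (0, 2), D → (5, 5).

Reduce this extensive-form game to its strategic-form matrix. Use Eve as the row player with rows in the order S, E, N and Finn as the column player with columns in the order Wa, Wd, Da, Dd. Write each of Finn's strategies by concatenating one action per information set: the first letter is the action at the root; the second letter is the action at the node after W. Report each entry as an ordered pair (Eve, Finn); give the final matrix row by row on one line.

           Wa       Wd       Da       Dd
   S    (7,4)    (0,2)    (5,5)    (5,5)
   E    (7,4)    (7,8)    (5,5)    (5,5)
   N    (7,4)    (0,2)    (5,5)    (5,5)

S: (7,4) (0,2) (5,5) (5,5) | E: (7,4) (7,8) (5,5) (5,5) | N: (7,4) (0,2) (5,5) (5,5)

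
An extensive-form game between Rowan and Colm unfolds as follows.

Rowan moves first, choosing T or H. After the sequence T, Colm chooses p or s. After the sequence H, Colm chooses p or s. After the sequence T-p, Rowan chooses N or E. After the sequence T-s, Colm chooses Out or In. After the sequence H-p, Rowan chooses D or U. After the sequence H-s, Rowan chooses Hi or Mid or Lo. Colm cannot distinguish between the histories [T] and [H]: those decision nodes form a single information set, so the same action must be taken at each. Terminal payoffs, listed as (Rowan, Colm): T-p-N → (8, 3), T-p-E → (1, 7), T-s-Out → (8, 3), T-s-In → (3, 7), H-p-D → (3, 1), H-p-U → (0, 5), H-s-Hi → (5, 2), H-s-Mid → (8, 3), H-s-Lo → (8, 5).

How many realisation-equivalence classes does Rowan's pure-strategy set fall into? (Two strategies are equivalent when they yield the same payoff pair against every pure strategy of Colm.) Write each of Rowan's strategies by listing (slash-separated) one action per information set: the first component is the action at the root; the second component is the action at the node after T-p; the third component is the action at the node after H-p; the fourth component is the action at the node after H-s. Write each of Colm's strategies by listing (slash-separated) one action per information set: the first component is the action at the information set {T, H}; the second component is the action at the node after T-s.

Rowan has 24 pure strategies: T/N/D/Hi, T/N/D/Mid, T/N/D/Lo, T/N/U/Hi, T/N/U/Mid, T/N/U/Lo, T/E/D/Hi, T/E/D/Mid, T/E/D/Lo, T/E/U/Hi, T/E/U/Mid, T/E/U/Lo, H/N/D/Hi, H/N/D/Mid, H/N/D/Lo, H/N/U/Hi, H/N/U/Mid, H/N/U/Lo, H/E/D/Hi, H/E/D/Mid, H/E/D/Lo, H/E/U/Hi, H/E/U/Mid, H/E/U/Lo. Columns: p/Out, p/In, s/Out, s/In.
{T/N/D/Hi, T/N/D/Mid, T/N/D/Lo, T/N/U/Hi, T/N/U/Mid, T/N/U/Lo} → row (8,3) (8,3) (8,3) (3,7)
{T/E/D/Hi, T/E/D/Mid, T/E/D/Lo, T/E/U/Hi, T/E/U/Mid, T/E/U/Lo} → row (1,7) (1,7) (8,3) (3,7)
{H/N/D/Hi, H/E/D/Hi} → row (3,1) (3,1) (5,2) (5,2)
{H/N/D/Mid, H/E/D/Mid} → row (3,1) (3,1) (8,3) (8,3)
{H/N/D/Lo, H/E/D/Lo} → row (3,1) (3,1) (8,5) (8,5)
{H/N/U/Hi, H/E/U/Hi} → row (0,5) (0,5) (5,2) (5,2)
{H/N/U/Mid, H/E/U/Mid} → row (0,5) (0,5) (8,3) (8,3)
{H/N/U/Lo, H/E/U/Lo} → row (0,5) (0,5) (8,5) (8,5)
That's 8 distinct rows out of 24 strategies.

8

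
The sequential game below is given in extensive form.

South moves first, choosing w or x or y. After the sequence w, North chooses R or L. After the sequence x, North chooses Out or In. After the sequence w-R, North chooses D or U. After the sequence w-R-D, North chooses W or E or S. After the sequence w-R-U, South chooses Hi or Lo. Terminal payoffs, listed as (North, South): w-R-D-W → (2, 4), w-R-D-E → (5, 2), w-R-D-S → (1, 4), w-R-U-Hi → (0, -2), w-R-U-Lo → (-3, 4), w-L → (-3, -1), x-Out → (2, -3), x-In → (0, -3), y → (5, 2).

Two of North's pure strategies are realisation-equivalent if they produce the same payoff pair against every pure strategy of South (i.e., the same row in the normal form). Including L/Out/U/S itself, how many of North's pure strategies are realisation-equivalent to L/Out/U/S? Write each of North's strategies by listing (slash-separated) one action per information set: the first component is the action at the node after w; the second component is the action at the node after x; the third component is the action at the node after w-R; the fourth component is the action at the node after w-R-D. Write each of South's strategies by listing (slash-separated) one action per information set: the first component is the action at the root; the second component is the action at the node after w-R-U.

Row for L/Out/U/S (columns w/Hi, w/Lo, x/Hi, x/Lo, y/Hi, y/Lo): (-3,-1) (-3,-1) (2,-3) (2,-3) (5,2) (5,2).
Under L/Out/U/S, North's choice at the node after w-R and at the node after w-R-D can never be reached regardless of what South does, so varying those choices leaves every outcome unchanged.
Holding the reachable choices fixed and varying the unreachable ones freely already gives 2 × 3 = 6 equivalent strategies.
No other strategy reproduces this row, so those 6 are the full class: L/Out/D/W, L/Out/D/E, L/Out/D/S, L/Out/U/W, L/Out/U/E, L/Out/U/S.

6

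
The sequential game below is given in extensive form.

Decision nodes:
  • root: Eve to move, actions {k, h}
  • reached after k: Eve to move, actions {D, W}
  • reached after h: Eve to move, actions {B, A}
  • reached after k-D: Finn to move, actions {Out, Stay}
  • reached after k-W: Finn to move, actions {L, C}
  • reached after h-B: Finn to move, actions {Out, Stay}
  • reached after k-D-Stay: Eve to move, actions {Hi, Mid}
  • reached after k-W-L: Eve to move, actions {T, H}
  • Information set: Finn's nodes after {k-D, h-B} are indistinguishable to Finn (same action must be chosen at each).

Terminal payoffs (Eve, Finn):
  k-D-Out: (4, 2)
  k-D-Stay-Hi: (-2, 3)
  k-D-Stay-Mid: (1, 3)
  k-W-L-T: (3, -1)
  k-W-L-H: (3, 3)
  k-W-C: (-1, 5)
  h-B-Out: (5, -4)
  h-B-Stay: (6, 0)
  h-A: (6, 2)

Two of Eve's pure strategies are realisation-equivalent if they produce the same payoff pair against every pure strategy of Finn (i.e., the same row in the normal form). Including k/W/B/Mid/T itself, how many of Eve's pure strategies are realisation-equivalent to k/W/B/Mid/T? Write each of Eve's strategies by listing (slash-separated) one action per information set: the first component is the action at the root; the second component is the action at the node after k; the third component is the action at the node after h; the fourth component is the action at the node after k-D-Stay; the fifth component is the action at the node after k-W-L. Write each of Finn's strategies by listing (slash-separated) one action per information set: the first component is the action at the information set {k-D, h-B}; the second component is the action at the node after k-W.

4

Row for k/W/B/Mid/T (columns Out/L, Out/C, Stay/L, Stay/C): (3,-1) (-1,5) (3,-1) (-1,5).
Under k/W/B/Mid/T, Eve's choice at the node after h and at the node after k-D-Stay can never be reached regardless of what Finn does, so varying those choices leaves every outcome unchanged.
Holding the reachable choices fixed and varying the unreachable ones freely already gives 2 × 2 = 4 equivalent strategies.
No other strategy reproduces this row, so those 4 are the full class: k/W/B/Hi/T, k/W/B/Mid/T, k/W/A/Hi/T, k/W/A/Mid/T.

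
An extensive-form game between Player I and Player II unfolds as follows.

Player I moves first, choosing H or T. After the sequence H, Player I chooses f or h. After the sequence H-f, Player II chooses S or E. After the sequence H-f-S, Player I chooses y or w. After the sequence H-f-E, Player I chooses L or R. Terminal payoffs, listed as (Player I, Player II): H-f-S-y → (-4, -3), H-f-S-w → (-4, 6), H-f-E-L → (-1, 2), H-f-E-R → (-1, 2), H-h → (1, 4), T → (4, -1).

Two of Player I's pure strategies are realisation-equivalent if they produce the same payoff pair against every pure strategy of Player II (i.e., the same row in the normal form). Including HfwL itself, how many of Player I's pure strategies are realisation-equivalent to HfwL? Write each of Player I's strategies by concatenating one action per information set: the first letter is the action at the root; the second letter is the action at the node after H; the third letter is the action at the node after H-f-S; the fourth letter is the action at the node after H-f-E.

2

Row for HfwL (columns S, E): (-4,6) (-1,2).
Every one of Player I's information sets is on the play path for some reply by Player II when Player I follows HfwL.
Even so, HfwR happens to produce the same payoff in every column — so 2 strategies share this row.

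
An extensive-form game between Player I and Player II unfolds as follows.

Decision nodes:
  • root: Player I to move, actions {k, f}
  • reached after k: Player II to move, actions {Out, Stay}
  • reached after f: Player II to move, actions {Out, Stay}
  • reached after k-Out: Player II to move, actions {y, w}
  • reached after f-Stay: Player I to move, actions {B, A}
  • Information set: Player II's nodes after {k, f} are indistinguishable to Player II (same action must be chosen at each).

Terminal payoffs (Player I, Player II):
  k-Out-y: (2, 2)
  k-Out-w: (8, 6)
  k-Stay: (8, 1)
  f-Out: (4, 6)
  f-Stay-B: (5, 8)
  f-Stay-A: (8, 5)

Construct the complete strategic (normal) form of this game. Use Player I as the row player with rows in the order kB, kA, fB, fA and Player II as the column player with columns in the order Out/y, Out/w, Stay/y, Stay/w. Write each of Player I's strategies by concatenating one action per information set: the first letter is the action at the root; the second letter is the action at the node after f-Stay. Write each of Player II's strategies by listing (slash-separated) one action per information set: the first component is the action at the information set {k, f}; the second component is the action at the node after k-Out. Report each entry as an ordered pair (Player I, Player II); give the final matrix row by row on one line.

Row kB: Out/y→(2,2), Out/w→(8,6), Stay/y→(8,1), Stay/w→(8,1)
Row kA: Out/y→(2,2), Out/w→(8,6), Stay/y→(8,1), Stay/w→(8,1)
Row fB: Out/y→(4,6), Out/w→(4,6), Stay/y→(5,8), Stay/w→(5,8)
Row fA: Out/y→(4,6), Out/w→(4,6), Stay/y→(8,5), Stay/w→(8,5)

kB: (2,2) (8,6) (8,1) (8,1) | kA: (2,2) (8,6) (8,1) (8,1) | fB: (4,6) (4,6) (5,8) (5,8) | fA: (4,6) (4,6) (8,5) (8,5)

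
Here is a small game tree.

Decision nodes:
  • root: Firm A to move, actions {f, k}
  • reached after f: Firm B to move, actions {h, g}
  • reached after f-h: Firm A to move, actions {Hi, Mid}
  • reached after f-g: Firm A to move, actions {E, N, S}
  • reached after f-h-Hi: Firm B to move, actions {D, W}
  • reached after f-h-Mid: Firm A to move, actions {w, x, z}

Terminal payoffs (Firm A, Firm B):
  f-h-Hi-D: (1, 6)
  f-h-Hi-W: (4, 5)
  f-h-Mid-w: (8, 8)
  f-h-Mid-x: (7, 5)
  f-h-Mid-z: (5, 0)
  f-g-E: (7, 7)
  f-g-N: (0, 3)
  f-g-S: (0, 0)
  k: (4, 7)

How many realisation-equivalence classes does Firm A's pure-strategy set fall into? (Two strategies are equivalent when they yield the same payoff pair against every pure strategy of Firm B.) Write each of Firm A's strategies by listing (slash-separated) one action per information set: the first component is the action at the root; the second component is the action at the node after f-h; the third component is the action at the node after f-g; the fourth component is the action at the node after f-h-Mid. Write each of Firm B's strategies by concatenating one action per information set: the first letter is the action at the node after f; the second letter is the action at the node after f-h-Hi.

13

Firm A has 36 pure strategies: f/Hi/E/w, f/Hi/E/x, f/Hi/E/z, f/Hi/N/w, f/Hi/N/x, f/Hi/N/z, f/Hi/S/w, f/Hi/S/x, f/Hi/S/z, f/Mid/E/w, f/Mid/E/x, f/Mid/E/z, f/Mid/N/w, f/Mid/N/x, f/Mid/N/z, f/Mid/S/w, f/Mid/S/x, f/Mid/S/z, k/Hi/E/w, k/Hi/E/x, k/Hi/E/z, k/Hi/N/w, k/Hi/N/x, k/Hi/N/z, k/Hi/S/w, k/Hi/S/x, k/Hi/S/z, k/Mid/E/w, k/Mid/E/x, k/Mid/E/z, k/Mid/N/w, k/Mid/N/x, k/Mid/N/z, k/Mid/S/w, k/Mid/S/x, k/Mid/S/z. Columns: hD, hW, gD, gW.
{f/Hi/E/w, f/Hi/E/x, f/Hi/E/z} → row (1,6) (4,5) (7,7) (7,7)
{f/Hi/N/w, f/Hi/N/x, f/Hi/N/z} → row (1,6) (4,5) (0,3) (0,3)
{f/Hi/S/w, f/Hi/S/x, f/Hi/S/z} → row (1,6) (4,5) (0,0) (0,0)
{f/Mid/E/w} → row (8,8) (8,8) (7,7) (7,7)
{f/Mid/E/x} → row (7,5) (7,5) (7,7) (7,7)
{f/Mid/E/z} → row (5,0) (5,0) (7,7) (7,7)
{f/Mid/N/w} → row (8,8) (8,8) (0,3) (0,3)
{f/Mid/N/x} → row (7,5) (7,5) (0,3) (0,3)
{f/Mid/N/z} → row (5,0) (5,0) (0,3) (0,3)
{f/Mid/S/w} → row (8,8) (8,8) (0,0) (0,0)
{f/Mid/S/x} → row (7,5) (7,5) (0,0) (0,0)
{f/Mid/S/z} → row (5,0) (5,0) (0,0) (0,0)
{k/Hi/E/w, k/Hi/E/x, k/Hi/E/z, k/Hi/N/w, k/Hi/N/x, k/Hi/N/z, k/Hi/S/w, k/Hi/S/x, k/Hi/S/z, k/Mid/E/w, k/Mid/E/x, k/Mid/E/z, k/Mid/N/w, k/Mid/N/x, k/Mid/N/z, k/Mid/S/w, k/Mid/S/x, k/Mid/S/z} → row (4,7) (4,7) (4,7) (4,7)
That's 13 distinct rows out of 36 strategies.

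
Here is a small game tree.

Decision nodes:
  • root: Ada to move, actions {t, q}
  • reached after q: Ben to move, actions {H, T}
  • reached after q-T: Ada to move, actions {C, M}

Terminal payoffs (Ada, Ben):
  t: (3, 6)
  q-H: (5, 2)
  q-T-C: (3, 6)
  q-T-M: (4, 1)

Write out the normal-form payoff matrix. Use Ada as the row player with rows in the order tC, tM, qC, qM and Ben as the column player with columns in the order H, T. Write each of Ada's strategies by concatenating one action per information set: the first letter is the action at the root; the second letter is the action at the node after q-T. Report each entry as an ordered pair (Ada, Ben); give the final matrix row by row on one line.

tC: (3,6) (3,6) | tM: (3,6) (3,6) | qC: (5,2) (3,6) | qM: (5,2) (4,1)

            H        T
  tC    (3,6)    (3,6)
  tM    (3,6)    (3,6)
  qC    (5,2)    (3,6)
  qM    (5,2)    (4,1)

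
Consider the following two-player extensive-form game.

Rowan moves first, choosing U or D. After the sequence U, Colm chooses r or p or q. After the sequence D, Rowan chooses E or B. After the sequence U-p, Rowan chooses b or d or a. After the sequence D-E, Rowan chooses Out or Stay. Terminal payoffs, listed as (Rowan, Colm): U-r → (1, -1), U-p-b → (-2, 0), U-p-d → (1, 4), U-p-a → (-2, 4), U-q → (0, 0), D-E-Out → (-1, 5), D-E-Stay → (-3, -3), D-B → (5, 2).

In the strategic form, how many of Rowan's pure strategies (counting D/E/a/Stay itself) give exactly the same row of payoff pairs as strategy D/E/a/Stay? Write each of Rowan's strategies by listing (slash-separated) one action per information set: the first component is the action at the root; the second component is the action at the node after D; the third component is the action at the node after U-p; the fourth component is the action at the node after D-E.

3

Row for D/E/a/Stay (columns r, p, q): (-3,-3) (-3,-3) (-3,-3).
Under D/E/a/Stay, Rowan's choice at the node after U-p can never be reached regardless of what Colm does, so varying those choices leaves every outcome unchanged.
Holding the reachable choices fixed and varying the unreachable one freely already gives 3 equivalent strategies.
No other strategy reproduces this row, so those 3 are the full class: D/E/b/Stay, D/E/d/Stay, D/E/a/Stay.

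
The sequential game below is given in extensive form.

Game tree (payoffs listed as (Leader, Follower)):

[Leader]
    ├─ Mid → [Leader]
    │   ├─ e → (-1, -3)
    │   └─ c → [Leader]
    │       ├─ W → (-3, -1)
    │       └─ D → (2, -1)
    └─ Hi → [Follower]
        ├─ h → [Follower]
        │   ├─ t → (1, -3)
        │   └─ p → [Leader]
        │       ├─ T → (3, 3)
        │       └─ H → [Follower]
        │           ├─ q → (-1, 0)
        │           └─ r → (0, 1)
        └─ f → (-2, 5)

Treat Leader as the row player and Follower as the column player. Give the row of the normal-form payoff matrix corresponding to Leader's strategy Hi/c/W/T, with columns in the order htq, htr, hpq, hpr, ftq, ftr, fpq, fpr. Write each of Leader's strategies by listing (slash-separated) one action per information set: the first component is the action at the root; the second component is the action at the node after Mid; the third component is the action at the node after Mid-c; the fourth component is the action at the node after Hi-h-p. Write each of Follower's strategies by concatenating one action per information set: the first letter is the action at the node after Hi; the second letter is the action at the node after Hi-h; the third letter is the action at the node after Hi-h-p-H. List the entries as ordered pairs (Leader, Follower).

(1,-3) (1,-3) (3,3) (3,3) (-2,5) (-2,5) (-2,5) (-2,5)

vs htq: Leader plays Hi → Follower plays h at [Hi] → Follower plays t at [Hi-h] → (1, -3)
vs htr: Leader plays Hi → Follower plays h at [Hi] → Follower plays t at [Hi-h] → (1, -3)
vs hpq: Leader plays Hi → Follower plays h at [Hi] → Follower plays p at [Hi-h] → Leader plays T at [Hi-h-p] → (3, 3)
vs hpr: Leader plays Hi → Follower plays h at [Hi] → Follower plays p at [Hi-h] → Leader plays T at [Hi-h-p] → (3, 3)
vs ftq: Leader plays Hi → Follower plays f at [Hi] → (-2, 5)
vs ftr: Leader plays Hi → Follower plays f at [Hi] → (-2, 5)
vs fpq: Leader plays Hi → Follower plays f at [Hi] → (-2, 5)
vs fpr: Leader plays Hi → Follower plays f at [Hi] → (-2, 5)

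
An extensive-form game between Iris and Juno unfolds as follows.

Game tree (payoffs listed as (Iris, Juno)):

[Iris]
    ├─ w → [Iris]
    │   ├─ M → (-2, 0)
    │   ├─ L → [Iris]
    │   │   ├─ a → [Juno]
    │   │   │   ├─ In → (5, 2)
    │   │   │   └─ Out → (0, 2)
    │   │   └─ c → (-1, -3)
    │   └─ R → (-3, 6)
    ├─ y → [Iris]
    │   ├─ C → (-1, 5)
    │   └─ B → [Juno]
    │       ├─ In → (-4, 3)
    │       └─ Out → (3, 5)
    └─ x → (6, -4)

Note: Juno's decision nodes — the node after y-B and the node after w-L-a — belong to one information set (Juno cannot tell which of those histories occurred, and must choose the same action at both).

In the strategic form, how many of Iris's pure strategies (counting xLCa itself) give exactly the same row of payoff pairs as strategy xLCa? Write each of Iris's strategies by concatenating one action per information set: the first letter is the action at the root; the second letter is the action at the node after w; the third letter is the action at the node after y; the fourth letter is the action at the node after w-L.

Row for xLCa (columns In, Out): (6,-4) (6,-4).
Under xLCa, Iris's choice at the node after w and at the node after y and at the node after w-L can never be reached regardless of what Juno does, so varying those choices leaves every outcome unchanged.
Holding the reachable choices fixed and varying the unreachable ones freely already gives 3 × 2 × 2 = 12 equivalent strategies.
No other strategy reproduces this row, so those 12 are the full class: xMCa, xMCc, xMBa, xMBc, xLCa, xLCc, xLBa, xLBc, xRCa, xRCc, xRBa, xRBc.

12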